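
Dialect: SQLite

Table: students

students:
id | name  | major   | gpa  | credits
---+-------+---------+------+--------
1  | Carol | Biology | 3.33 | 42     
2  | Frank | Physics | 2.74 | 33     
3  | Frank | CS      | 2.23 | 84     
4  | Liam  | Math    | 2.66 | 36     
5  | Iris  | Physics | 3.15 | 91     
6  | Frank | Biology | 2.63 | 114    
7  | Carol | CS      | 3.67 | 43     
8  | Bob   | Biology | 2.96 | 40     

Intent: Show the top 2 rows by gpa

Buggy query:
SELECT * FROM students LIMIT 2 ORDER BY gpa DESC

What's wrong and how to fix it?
Bug: ORDER BY cannot follow LIMIT; LIMIT is the final clause

Fix: Swap the clauses: ORDER BY first, then LIMIT

Corrected query:
SELECT * FROM students ORDER BY gpa DESC LIMIT 2

Result:
id | name  | major   | gpa  | credits
---+-------+---------+------+--------
7  | Carol | CS      | 3.67 | 43     
1  | Carol | Biology | 3.33 | 42     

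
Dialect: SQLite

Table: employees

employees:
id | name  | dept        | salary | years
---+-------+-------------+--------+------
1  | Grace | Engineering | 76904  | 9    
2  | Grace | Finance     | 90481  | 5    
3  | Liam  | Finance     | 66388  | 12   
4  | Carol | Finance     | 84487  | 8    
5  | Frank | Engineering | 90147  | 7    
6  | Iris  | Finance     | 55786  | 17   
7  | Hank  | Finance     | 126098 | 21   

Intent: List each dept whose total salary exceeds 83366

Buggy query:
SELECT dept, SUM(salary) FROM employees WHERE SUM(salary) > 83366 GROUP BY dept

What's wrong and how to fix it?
Bug: WHERE runs before GROUP BY, so aggregates aren't available there

Fix: Use HAVING (which filters groups after aggregation) instead of WHERE

Corrected query:
SELECT dept, SUM(salary) FROM employees GROUP BY dept HAVING SUM(salary) > 83366

Result:
dept        | SUM(salary)
------------+------------
Engineering | 167051     
Finance     | 423240     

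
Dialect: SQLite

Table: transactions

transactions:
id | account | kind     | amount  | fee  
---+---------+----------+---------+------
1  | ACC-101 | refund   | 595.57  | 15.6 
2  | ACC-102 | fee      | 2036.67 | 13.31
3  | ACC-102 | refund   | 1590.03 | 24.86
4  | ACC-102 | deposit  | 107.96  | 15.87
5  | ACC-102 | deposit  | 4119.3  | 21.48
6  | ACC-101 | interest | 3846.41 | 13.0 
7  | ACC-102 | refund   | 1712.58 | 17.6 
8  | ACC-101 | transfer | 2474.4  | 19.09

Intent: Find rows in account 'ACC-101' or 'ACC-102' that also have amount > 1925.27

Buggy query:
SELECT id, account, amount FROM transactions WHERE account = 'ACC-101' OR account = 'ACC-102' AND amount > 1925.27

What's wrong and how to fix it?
Bug: AND binds tighter than OR, so this parses as account = 'ACC-101' OR (account = 'ACC-102' AND amount > 1925.27)

Fix: Group the OR with parentheses (or use IN), then AND the threshold

Corrected query:
SELECT id, account, amount FROM transactions WHERE (account = 'ACC-101' OR account = 'ACC-102') AND amount > 1925.27

Result:
id | account | amount 
---+---------+--------
2  | ACC-102 | 2036.67
5  | ACC-102 | 4119.3 
6  | ACC-101 | 3846.41
8  | ACC-101 | 2474.4 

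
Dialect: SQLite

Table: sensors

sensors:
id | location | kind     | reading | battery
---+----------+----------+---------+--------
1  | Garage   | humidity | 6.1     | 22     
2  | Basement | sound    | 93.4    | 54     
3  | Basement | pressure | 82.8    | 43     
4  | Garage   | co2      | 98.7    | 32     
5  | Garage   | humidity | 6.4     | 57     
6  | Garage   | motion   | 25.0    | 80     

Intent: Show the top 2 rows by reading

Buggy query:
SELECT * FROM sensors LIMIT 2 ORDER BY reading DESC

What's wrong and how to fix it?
Bug: ORDER BY cannot follow LIMIT; LIMIT is the final clause

Fix: Swap the clauses: ORDER BY first, then LIMIT

Corrected query:
SELECT * FROM sensors ORDER BY reading DESC LIMIT 2

Result:
id | location | kind  | reading | battery
---+----------+-------+---------+--------
4  | Garage   | co2   | 98.7    | 32     
2  | Basement | sound | 93.4    | 54     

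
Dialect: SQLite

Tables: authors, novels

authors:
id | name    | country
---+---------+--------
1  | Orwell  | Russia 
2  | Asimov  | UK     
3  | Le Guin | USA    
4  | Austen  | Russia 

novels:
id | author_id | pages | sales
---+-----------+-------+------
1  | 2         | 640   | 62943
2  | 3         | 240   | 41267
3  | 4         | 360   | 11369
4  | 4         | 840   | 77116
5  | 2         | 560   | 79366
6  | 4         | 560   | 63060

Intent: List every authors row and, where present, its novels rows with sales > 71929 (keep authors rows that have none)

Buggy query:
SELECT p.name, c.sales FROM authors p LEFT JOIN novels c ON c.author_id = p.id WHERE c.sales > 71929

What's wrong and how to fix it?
Bug: A WHERE condition on the right-hand table after LEFT JOIN drops unmatched parents

Fix: Put 'c.sales > 71929' in the JOIN's ON clause instead of WHERE

Corrected query:
SELECT p.name, c.sales FROM authors p LEFT JOIN novels c ON c.author_id = p.id AND c.sales > 71929

Result:
name    | sales
--------+------
Orwell  | NULL 
Asimov  | 79366
Le Guin | NULL 
Austen  | 77116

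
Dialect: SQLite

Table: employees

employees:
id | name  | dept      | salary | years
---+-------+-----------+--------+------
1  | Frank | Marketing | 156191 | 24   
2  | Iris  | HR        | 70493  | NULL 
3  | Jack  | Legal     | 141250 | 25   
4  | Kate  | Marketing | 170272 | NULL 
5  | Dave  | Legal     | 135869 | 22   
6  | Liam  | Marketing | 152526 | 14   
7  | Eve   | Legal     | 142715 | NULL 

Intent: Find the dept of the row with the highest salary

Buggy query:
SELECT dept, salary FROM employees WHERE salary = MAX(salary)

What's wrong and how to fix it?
Bug: WHERE is evaluated per row; an aggregate over the whole table isn't defined there

Fix: Use a subquery: WHERE salary = (SELECT MAX(salary) FROM employees)

Corrected query:
SELECT dept, salary FROM employees WHERE salary = (SELECT MAX(salary) FROM employees)

Result:
dept      | salary
----------+-------
Marketing | 170272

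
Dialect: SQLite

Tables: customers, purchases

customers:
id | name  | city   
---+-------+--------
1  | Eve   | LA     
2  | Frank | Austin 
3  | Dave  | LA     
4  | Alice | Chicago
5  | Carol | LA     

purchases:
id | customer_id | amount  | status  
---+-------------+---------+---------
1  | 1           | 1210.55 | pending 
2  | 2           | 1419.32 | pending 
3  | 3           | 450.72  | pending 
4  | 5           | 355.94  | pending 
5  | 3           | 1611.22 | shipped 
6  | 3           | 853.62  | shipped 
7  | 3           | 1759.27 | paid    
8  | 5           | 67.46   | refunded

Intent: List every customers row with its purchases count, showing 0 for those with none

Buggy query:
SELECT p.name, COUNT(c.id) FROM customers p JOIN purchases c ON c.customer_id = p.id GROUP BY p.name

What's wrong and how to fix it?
Bug: An inner join excludes parents with zero children

Fix: Switch to LEFT JOIN to retain unmatched parent rows

Corrected query:
SELECT p.name, COUNT(c.id) FROM customers p LEFT JOIN purchases c ON c.customer_id = p.id GROUP BY p.name

Result:
name  | COUNT(c.id)
------+------------
Alice | 0          
Carol | 2          
Dave  | 4          
Eve   | 1          
Frank | 1          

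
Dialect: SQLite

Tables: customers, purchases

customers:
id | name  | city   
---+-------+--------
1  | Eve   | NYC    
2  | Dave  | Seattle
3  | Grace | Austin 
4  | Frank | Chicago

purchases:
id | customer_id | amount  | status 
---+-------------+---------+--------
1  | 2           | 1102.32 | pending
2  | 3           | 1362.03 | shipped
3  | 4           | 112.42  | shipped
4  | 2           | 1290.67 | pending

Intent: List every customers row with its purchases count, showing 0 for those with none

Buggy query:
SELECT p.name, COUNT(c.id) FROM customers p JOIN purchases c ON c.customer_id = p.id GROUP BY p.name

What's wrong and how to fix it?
Bug: An inner join excludes parents with zero children

Fix: Switch to LEFT JOIN to retain unmatched parent rows

Corrected query:
SELECT p.name, COUNT(c.id) FROM customers p LEFT JOIN purchases c ON c.customer_id = p.id GROUP BY p.name

Result:
name  | COUNT(c.id)
------+------------
Dave  | 2          
Eve   | 0          
Frank | 1          
Grace | 1          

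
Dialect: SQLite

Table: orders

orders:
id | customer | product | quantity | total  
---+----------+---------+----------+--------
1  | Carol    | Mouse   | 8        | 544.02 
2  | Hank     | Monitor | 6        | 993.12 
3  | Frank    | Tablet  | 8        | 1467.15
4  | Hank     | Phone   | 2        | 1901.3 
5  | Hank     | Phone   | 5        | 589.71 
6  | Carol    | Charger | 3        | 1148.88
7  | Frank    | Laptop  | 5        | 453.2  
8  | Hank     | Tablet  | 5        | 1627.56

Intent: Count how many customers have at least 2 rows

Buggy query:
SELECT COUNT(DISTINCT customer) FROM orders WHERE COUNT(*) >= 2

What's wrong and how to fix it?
Bug: COUNT(*) cannot appear in WHERE; the per-group count doesn't exist yet

Fix: Group first with HAVING COUNT(*) >= 2, then COUNT the resulting groups

Corrected query:
SELECT COUNT(*) FROM (SELECT customer FROM orders GROUP BY customer HAVING COUNT(*) >= 2)

Result:
COUNT(*)
--------
3       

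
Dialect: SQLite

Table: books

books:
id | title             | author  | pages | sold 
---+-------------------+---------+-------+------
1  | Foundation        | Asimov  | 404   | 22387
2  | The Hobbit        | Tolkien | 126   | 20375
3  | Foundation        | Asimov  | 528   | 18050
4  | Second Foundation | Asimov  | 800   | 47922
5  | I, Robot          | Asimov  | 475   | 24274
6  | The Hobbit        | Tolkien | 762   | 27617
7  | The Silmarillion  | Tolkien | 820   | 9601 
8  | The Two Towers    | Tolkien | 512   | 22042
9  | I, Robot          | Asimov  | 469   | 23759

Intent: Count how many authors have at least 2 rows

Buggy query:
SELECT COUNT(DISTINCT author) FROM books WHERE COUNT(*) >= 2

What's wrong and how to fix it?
Bug: COUNT(*) cannot appear in WHERE; the per-group count doesn't exist yet

Fix: Group first with HAVING COUNT(*) >= 2, then COUNT the resulting groups

Corrected query:
SELECT COUNT(*) FROM (SELECT author FROM books GROUP BY author HAVING COUNT(*) >= 2)

Result:
COUNT(*)
--------
2       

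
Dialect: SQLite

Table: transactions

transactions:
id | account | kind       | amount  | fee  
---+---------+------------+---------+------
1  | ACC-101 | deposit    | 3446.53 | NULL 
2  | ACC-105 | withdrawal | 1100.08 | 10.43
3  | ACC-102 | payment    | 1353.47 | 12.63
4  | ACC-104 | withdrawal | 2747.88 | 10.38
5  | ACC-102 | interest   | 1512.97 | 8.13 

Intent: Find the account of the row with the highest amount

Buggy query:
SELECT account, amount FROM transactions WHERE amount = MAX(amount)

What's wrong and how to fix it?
Bug: WHERE is evaluated per row; an aggregate over the whole table isn't defined there

Fix: Wrap MAX in a scalar subquery so WHERE compares against a single value

Corrected query:
SELECT account, amount FROM transactions WHERE amount = (SELECT MAX(amount) FROM transactions)

Result:
account | amount 
--------+--------
ACC-101 | 3446.53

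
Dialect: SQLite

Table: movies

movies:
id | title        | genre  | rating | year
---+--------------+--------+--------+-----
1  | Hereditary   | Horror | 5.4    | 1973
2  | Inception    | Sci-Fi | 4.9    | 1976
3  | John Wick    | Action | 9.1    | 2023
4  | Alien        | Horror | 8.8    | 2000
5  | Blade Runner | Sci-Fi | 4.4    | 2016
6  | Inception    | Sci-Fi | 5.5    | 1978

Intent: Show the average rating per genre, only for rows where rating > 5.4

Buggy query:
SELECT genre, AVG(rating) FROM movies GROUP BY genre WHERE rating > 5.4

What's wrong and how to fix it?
Bug: Row-level WHERE must come before GROUP BY in the clause order

Fix: Place WHERE between FROM and GROUP BY

Corrected query:
SELECT genre, AVG(rating) FROM movies WHERE rating > 5.4 GROUP BY genre

Result:
genre  | AVG(rating)
-------+------------
Action | 9.1        
Horror | 8.8        
Sci-Fi | 5.5        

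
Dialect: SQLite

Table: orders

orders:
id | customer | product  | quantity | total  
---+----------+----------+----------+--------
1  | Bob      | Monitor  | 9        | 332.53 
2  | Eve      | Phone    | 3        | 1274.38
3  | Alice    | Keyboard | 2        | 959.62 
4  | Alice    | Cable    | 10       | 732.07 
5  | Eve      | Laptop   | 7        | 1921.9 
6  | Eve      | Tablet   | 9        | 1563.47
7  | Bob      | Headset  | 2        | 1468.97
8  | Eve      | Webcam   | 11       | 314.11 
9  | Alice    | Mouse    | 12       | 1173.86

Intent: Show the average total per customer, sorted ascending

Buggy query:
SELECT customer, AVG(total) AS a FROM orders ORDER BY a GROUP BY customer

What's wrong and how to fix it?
Bug: GROUP BY must precede ORDER BY

Fix: Reorder: SELECT … FROM … GROUP BY … ORDER BY …

Corrected query:
SELECT customer, AVG(total) AS a FROM orders GROUP BY customer ORDER BY a

Result:
customer | a         
---------+-----------
Bob      | 900.75    
Alice    | 955.183333
Eve      | 1268.465  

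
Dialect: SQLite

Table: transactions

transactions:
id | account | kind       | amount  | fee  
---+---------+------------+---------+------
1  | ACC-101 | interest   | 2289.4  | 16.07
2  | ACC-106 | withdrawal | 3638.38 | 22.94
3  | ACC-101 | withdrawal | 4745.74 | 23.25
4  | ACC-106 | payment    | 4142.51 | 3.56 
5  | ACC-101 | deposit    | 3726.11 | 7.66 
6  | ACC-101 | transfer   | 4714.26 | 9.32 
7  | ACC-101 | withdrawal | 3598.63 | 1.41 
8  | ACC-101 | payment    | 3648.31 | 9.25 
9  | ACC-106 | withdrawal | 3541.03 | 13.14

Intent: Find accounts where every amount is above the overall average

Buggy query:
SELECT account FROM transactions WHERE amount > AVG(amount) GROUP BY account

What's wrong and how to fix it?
Bug: WHERE evaluates per row before aggregation, so AVG() is unavailable

Fix: Use a subquery for AVG and a HAVING MIN(...) filter so the condition holds for every row in the group

Corrected query:
SELECT account FROM transactions GROUP BY account HAVING MIN(amount) > (SELECT AVG(amount) FROM transactions)

Result:
(no rows)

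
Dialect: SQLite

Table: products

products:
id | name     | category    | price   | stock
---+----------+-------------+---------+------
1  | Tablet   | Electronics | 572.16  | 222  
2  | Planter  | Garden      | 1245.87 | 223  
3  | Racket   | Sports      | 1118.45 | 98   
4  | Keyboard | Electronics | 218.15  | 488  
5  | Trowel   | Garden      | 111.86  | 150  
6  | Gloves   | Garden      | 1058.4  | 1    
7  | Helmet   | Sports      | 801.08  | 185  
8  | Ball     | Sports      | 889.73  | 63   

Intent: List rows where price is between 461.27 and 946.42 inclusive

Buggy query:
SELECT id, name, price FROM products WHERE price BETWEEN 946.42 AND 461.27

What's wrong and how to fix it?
Bug: BETWEEN expects the lower bound first; with 946.42 AND 461.27 the range is empty

Fix: Swap the bounds so the smaller value comes first

Corrected query:
SELECT id, name, price FROM products WHERE price BETWEEN 461.27 AND 946.42

Result:
id | name   | price 
---+--------+-------
1  | Tablet | 572.16
7  | Helmet | 801.08
8  | Ball   | 889.73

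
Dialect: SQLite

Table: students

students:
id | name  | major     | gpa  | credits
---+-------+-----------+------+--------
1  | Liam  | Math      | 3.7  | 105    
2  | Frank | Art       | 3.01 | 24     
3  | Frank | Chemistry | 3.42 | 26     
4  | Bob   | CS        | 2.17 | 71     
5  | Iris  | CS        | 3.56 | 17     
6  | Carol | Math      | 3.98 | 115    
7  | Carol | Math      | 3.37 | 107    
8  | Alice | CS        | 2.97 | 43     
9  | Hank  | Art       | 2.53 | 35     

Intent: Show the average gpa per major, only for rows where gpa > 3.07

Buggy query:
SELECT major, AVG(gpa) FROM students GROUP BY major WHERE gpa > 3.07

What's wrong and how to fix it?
Bug: Row-level WHERE must come before GROUP BY in the clause order

Fix: Move the WHERE clause before GROUP BY

Corrected query:
SELECT major, AVG(gpa) FROM students WHERE gpa > 3.07 GROUP BY major

Result:
major     | AVG(gpa)
----------+---------
CS        | 3.56    
Chemistry | 3.42    
Math      | 3.683333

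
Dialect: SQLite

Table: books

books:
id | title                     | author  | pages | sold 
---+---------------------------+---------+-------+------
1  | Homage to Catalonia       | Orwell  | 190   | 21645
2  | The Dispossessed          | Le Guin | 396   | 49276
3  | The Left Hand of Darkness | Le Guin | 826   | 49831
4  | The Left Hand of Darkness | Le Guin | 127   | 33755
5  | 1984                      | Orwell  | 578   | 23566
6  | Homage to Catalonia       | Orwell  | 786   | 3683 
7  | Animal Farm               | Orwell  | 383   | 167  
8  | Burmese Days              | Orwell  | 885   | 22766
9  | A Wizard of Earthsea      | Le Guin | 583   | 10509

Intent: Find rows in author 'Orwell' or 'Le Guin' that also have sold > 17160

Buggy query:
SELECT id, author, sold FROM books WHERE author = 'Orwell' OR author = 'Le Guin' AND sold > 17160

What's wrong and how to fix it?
Bug: Without parentheses, AND is evaluated before OR, so the sold filter only applies to the 'Le Guin' branch

Fix: Group the OR with parentheses (or use IN), then AND the threshold

Corrected query:
SELECT id, author, sold FROM books WHERE (author = 'Orwell' OR author = 'Le Guin') AND sold > 17160

Result:
id | author  | sold 
---+---------+------
1  | Orwell  | 21645
2  | Le Guin | 49276
3  | Le Guin | 49831
4  | Le Guin | 33755
5  | Orwell  | 23566
8  | Orwell  | 22766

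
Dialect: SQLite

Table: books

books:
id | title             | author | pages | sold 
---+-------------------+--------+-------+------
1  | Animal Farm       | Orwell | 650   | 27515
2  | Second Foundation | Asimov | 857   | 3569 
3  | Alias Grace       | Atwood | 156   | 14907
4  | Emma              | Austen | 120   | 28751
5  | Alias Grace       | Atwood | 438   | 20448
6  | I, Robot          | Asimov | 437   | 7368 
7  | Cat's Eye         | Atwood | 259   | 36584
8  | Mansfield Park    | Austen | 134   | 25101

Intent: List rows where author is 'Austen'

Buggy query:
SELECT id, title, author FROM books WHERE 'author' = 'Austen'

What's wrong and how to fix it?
Bug: Single quotes denote string literals in SQL; the column name is being compared as a constant string

Fix: Reference the column as author without single quotes

Corrected query:
SELECT id, title, author FROM books WHERE author = 'Austen'

Result:
id | title          | author
---+----------------+-------
4  | Emma           | Austen
8  | Mansfield Park | Austen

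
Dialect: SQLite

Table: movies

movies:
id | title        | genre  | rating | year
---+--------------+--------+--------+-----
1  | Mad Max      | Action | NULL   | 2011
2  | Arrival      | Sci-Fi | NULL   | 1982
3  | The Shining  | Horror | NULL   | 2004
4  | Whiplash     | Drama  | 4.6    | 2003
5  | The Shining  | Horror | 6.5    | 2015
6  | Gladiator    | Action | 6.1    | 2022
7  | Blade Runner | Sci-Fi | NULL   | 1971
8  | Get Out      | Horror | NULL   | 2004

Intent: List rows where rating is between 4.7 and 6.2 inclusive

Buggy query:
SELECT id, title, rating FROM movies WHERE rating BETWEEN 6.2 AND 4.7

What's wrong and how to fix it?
Bug: BETWEEN expects the lower bound first; with 6.2 AND 4.7 the range is empty

Fix: Swap the bounds so the smaller value comes first

Corrected query:
SELECT id, title, rating FROM movies WHERE rating BETWEEN 4.7 AND 6.2

Result:
id | title     | rating
---+-----------+-------
6  | Gladiator | 6.1   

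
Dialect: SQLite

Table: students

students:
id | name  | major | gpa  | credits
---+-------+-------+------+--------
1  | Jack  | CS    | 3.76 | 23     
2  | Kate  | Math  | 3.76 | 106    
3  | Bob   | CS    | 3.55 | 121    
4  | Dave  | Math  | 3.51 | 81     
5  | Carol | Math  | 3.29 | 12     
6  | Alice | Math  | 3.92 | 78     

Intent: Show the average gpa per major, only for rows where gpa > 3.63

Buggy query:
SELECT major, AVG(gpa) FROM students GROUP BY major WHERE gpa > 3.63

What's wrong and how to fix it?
Bug: Row-level WHERE must come before GROUP BY in the clause order

Fix: Move the WHERE clause before GROUP BY

Corrected query:
SELECT major, AVG(gpa) FROM students WHERE gpa > 3.63 GROUP BY major

Result:
major | AVG(gpa)
------+---------
CS    | 3.76    
Math  | 3.84    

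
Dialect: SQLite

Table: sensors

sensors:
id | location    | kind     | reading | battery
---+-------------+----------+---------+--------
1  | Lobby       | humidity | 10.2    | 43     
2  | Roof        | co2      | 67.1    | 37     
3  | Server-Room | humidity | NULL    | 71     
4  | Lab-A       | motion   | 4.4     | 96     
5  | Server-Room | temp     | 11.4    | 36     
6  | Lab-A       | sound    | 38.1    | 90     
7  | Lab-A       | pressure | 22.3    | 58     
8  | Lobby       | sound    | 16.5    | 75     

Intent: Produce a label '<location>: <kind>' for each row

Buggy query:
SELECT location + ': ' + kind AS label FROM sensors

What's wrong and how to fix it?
Bug: '+' is numeric addition; on text columns SQLite converts them to 0 instead of concatenating

Fix: Replace + with || to concatenate text

Corrected query:
SELECT location || ': ' || kind AS label FROM sensors

Result:
label                
---------------------
Lobby: humidity      
Roof: co2            
Server-Room: humidity
Lab-A: motion        
Server-Room: temp    
Lab-A: sound         
Lab-A: pressure      
Lobby: sound         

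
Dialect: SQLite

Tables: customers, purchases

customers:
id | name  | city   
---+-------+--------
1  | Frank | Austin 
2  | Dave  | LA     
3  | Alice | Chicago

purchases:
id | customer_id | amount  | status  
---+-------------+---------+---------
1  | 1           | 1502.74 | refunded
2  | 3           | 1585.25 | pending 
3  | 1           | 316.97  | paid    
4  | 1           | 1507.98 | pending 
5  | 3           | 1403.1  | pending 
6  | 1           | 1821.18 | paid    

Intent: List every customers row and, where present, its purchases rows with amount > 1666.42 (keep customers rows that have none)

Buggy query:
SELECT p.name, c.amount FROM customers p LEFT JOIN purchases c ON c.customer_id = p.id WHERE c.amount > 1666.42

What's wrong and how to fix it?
Bug: A WHERE condition on the right-hand table after LEFT JOIN drops unmatched parents

Fix: Move the right-table condition into the ON clause so unmatched parents are kept

Corrected query:
SELECT p.name, c.amount FROM customers p LEFT JOIN purchases c ON c.customer_id = p.id AND c.amount > 1666.42

Result:
name  | amount 
------+--------
Frank | 1821.18
Dave  | NULL   
Alice | NULL   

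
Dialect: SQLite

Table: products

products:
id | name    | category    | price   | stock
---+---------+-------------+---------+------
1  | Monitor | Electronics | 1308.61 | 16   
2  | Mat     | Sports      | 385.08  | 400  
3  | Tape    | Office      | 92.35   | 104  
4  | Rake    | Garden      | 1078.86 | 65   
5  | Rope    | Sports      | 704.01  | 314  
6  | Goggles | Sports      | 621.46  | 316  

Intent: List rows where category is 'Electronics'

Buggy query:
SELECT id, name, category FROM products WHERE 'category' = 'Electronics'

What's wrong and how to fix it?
Bug: 'category' in single quotes is a string literal, not the column; the comparison is literal-vs-literal and never true

Fix: Reference the column as category without single quotes

Corrected query:
SELECT id, name, category FROM products WHERE category = 'Electronics'

Result:
id | name    | category   
---+---------+------------
1  | Monitor | Electronics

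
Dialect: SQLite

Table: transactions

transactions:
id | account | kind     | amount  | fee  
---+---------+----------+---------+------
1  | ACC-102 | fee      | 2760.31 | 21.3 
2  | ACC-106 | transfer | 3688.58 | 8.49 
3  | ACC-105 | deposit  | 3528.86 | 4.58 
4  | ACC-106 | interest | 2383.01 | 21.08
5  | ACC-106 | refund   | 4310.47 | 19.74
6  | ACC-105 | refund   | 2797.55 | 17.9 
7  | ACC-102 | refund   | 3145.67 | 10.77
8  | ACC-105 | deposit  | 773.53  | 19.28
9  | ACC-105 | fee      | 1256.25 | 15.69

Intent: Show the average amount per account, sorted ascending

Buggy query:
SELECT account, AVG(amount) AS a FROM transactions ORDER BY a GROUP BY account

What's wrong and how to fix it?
Bug: ORDER BY appears before GROUP BY; SQL clause order requires GROUP BY first

Fix: Reorder: SELECT … FROM … GROUP BY … ORDER BY …

Corrected query:
SELECT account, AVG(amount) AS a FROM transactions GROUP BY account ORDER BY a

Result:
account | a          
--------+------------
ACC-105 | 2089.0475  
ACC-102 | 2952.99    
ACC-106 | 3460.686667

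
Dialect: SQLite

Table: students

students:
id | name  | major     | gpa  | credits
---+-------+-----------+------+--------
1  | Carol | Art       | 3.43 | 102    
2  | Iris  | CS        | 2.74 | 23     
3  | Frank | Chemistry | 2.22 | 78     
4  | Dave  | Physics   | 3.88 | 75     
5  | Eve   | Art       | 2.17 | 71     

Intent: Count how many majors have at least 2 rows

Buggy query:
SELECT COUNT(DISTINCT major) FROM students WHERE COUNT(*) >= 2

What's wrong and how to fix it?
Bug: COUNT(*) cannot appear in WHERE; the per-group count doesn't exist yet

Fix: Use a subquery that GROUPs and filters with HAVING, then count its rows

Corrected query:
SELECT COUNT(*) FROM (SELECT major FROM students GROUP BY major HAVING COUNT(*) >= 2)

Result:
COUNT(*)
--------
1       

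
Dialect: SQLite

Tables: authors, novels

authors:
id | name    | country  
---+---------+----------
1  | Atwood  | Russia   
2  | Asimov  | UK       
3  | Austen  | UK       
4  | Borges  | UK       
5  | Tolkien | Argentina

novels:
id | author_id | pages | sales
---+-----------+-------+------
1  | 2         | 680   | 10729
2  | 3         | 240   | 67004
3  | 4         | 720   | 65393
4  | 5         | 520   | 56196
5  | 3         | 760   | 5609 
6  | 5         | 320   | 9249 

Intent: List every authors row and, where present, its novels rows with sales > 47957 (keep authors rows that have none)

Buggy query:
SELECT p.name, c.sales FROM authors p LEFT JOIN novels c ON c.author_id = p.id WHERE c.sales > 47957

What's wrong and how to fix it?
Bug: A WHERE condition on the right-hand table after LEFT JOIN drops unmatched parents

Fix: Move the right-table condition into the ON clause so unmatched parents are kept

Corrected query:
SELECT p.name, c.sales FROM authors p LEFT JOIN novels c ON c.author_id = p.id AND c.sales > 47957

Result:
name    | sales
--------+------
Atwood  | NULL 
Asimov  | NULL 
Austen  | 67004
Borges  | 65393
Tolkien | 56196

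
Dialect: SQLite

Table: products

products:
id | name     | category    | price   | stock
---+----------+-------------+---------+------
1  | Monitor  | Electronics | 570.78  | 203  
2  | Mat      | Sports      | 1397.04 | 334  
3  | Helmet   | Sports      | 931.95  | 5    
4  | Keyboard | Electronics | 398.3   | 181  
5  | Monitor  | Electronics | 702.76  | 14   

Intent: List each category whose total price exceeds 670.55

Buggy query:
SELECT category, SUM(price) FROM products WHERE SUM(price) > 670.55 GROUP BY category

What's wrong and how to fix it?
Bug: WHERE runs before GROUP BY, so aggregates aren't available there

Fix: Use HAVING (which filters groups after aggregation) instead of WHERE

Corrected query:
SELECT category, SUM(price) FROM products GROUP BY category HAVING SUM(price) > 670.55

Result:
category    | SUM(price)
------------+-----------
Electronics | 1671.84   
Sports      | 2328.99   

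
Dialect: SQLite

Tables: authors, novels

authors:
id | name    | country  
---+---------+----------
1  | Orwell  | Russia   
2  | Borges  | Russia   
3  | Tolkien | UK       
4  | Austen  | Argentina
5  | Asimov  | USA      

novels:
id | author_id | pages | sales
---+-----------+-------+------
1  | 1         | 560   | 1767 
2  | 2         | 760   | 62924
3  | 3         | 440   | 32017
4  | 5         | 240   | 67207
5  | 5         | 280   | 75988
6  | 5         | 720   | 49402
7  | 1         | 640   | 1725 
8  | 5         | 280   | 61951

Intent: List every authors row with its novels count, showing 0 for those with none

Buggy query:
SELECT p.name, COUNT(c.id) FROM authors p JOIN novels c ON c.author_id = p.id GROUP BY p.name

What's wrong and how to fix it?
Bug: An inner join excludes parents with zero children

Fix: Use LEFT JOIN so parents without children still appear (COUNT(c.id) gives 0)

Corrected query:
SELECT p.name, COUNT(c.id) FROM authors p LEFT JOIN novels c ON c.author_id = p.id GROUP BY p.name

Result:
name    | COUNT(c.id)
--------+------------
Asimov  | 4          
Austen  | 0          
Borges  | 1          
Orwell  | 2          
Tolkien | 1          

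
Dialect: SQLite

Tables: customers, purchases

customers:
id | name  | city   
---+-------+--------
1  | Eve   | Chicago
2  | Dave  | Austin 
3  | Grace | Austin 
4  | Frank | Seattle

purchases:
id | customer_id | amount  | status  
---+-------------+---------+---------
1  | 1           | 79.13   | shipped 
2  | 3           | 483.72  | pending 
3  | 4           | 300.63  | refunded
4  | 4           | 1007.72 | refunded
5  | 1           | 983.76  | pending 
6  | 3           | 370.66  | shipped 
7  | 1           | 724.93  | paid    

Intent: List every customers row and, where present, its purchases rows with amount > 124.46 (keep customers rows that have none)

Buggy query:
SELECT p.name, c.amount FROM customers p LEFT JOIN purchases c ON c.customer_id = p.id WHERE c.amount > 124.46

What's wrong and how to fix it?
Bug: Filtering c.amount in WHERE discards the NULL rows produced by LEFT JOIN, turning it into an inner join

Fix: Move the right-table condition into the ON clause so unmatched parents are kept

Corrected query:
SELECT p.name, c.amount FROM customers p LEFT JOIN purchases c ON c.customer_id = p.id AND c.amount > 124.46

Result:
name  | amount 
------+--------
Eve   | 724.93 
Eve   | 983.76 
Dave  | NULL   
Grace | 370.66 
Grace | 483.72 
Frank | 300.63 
Frank | 1007.72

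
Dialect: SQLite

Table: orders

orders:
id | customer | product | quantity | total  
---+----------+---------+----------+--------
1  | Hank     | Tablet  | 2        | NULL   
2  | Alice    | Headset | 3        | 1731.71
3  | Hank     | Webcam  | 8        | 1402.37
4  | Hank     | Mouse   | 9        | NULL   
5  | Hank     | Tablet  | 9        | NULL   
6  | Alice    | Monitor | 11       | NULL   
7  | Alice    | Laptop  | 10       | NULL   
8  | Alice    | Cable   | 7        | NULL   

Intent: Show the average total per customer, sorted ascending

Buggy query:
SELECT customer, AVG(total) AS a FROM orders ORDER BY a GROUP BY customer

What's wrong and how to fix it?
Bug: ORDER BY appears before GROUP BY; SQL clause order requires GROUP BY first

Fix: Move ORDER BY to the end, after GROUP BY

Corrected query:
SELECT customer, AVG(total) AS a FROM orders GROUP BY customer ORDER BY a

Result:
customer | a      
---------+--------
Hank     | 1402.37
Alice    | 1731.71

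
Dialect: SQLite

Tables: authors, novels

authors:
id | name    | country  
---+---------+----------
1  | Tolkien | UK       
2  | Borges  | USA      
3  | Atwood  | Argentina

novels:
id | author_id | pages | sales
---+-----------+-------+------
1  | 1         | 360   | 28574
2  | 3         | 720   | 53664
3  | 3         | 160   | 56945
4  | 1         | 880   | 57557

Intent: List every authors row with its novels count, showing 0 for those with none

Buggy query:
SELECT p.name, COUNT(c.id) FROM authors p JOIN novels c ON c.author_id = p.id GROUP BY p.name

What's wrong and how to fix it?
Bug: INNER JOIN drops authors rows that have no matching novels rows

Fix: Use LEFT JOIN so parents without children still appear (COUNT(c.id) gives 0)

Corrected query:
SELECT p.name, COUNT(c.id) FROM authors p LEFT JOIN novels c ON c.author_id = p.id GROUP BY p.name

Result:
name    | COUNT(c.id)
--------+------------
Atwood  | 2          
Borges  | 0          
Tolkien | 2          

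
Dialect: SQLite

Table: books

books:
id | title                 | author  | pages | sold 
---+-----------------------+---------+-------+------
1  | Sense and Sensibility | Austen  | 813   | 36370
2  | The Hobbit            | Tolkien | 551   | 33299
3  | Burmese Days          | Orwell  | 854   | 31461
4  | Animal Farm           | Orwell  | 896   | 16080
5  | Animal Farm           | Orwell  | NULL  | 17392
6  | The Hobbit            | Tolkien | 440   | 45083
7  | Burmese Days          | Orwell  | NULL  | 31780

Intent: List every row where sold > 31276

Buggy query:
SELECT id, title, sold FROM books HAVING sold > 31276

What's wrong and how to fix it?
Bug: HAVING filters the output of aggregation, but this query has no GROUP BY and no aggregate functions, so SQLite rejects it (HAVING clause on a non-aggregate query); the condition here is per row

Fix: Replace HAVING with WHERE since the condition applies to individual rows

Corrected query:
SELECT id, title, sold FROM books WHERE sold > 31276

Result:
id | title                 | sold 
---+-----------------------+------
1  | Sense and Sensibility | 36370
2  | The Hobbit            | 33299
3  | Burmese Days          | 31461
6  | The Hobbit            | 45083
7  | Burmese Days          | 31780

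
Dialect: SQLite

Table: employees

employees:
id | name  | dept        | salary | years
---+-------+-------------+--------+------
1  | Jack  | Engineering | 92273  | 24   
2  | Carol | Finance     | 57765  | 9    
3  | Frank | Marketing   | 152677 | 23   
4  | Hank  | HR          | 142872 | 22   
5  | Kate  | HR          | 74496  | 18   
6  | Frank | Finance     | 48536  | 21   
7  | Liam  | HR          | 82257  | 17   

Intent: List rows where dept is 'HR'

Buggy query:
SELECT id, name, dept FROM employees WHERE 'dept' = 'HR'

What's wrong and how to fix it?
Bug: Single quotes denote string literals in SQL; the column name is being compared as a constant string

Fix: Reference the column as dept without single quotes

Corrected query:
SELECT id, name, dept FROM employees WHERE dept = 'HR'

Result:
id | name | dept
---+------+-----
4  | Hank | HR  
5  | Kate | HR  
7  | Liam | HR  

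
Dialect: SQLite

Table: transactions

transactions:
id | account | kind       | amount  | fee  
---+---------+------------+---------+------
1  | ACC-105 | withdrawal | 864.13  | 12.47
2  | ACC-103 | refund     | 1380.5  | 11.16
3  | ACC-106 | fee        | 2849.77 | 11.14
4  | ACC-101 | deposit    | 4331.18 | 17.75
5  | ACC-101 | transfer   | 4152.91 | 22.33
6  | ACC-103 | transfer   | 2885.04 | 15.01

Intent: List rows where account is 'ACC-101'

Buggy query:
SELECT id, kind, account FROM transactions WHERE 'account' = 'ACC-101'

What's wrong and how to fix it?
Bug: 'account' in single quotes is a string literal, not the column; the comparison is literal-vs-literal and never true

Fix: Remove the quotes around the column name (or use double quotes for an identifier)

Corrected query:
SELECT id, kind, account FROM transactions WHERE account = 'ACC-101'

Result:
id | kind     | account
---+----------+--------
4  | deposit  | ACC-101
5  | transfer | ACC-101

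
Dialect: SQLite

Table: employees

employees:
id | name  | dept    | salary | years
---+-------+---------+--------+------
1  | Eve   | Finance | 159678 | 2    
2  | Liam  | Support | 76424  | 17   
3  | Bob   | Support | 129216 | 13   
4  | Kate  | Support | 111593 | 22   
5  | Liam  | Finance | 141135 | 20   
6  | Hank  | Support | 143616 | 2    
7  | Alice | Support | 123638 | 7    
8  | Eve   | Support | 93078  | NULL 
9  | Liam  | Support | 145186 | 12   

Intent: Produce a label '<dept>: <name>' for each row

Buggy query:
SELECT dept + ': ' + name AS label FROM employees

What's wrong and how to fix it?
Bug: SQLite uses || for string concatenation; + coerces text to numbers (yielding 0)

Fix: Use the || operator for string concatenation

Corrected query:
SELECT dept || ': ' || name AS label FROM employees

Result:
label         
--------------
Finance: Eve  
Support: Liam 
Support: Bob  
Support: Kate 
Finance: Liam 
Support: Hank 
Support: Alice
Support: Eve  
Support: Liam 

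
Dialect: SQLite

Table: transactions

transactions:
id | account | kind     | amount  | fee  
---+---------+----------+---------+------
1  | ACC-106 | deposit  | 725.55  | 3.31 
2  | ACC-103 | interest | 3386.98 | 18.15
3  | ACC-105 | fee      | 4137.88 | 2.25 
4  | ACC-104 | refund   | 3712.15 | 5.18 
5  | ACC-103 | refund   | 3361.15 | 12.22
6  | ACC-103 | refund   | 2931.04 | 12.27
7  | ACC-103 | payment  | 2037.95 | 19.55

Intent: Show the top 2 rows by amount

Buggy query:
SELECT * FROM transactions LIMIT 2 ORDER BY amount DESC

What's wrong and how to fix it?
Bug: ORDER BY cannot follow LIMIT; LIMIT is the final clause

Fix: Swap the clauses: ORDER BY first, then LIMIT

Corrected query:
SELECT * FROM transactions ORDER BY amount DESC LIMIT 2

Result:
id | account | kind   | amount  | fee 
---+---------+--------+---------+-----
3  | ACC-105 | fee    | 4137.88 | 2.25
4  | ACC-104 | refund | 3712.15 | 5.18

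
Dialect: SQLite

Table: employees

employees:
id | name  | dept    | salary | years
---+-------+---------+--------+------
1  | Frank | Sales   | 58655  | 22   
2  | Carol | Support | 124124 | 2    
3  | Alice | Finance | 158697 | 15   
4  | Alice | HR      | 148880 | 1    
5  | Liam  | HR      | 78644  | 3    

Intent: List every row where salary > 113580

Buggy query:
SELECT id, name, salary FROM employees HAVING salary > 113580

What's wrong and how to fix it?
Bug: This is a non-aggregate query (no GROUP BY, no aggregates), so in SQLite the HAVING clause is invalid here; a row-level condition belongs in WHERE

Fix: Replace HAVING with WHERE since the condition applies to individual rows

Corrected query:
SELECT id, name, salary FROM employees WHERE salary > 113580

Result:
id | name  | salary
---+-------+-------
2  | Carol | 124124
3  | Alice | 158697
4  | Alice | 148880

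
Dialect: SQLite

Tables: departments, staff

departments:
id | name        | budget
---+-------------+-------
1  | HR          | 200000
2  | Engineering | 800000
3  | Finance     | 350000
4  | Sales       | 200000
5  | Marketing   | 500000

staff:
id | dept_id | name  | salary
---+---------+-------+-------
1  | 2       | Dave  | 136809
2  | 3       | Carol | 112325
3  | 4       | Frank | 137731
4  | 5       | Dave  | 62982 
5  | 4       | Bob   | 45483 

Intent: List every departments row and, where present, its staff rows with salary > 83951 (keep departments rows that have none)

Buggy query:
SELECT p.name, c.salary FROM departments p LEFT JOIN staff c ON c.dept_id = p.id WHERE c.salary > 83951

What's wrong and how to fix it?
Bug: Filtering c.salary in WHERE discards the NULL rows produced by LEFT JOIN, turning it into an inner join

Fix: Move the right-table condition into the ON clause so unmatched parents are kept

Corrected query:
SELECT p.name, c.salary FROM departments p LEFT JOIN staff c ON c.dept_id = p.id AND c.salary > 83951

Result:
name        | salary
------------+-------
HR          | NULL  
Engineering | 136809
Finance     | 112325
Sales       | 137731
Marketing   | NULL  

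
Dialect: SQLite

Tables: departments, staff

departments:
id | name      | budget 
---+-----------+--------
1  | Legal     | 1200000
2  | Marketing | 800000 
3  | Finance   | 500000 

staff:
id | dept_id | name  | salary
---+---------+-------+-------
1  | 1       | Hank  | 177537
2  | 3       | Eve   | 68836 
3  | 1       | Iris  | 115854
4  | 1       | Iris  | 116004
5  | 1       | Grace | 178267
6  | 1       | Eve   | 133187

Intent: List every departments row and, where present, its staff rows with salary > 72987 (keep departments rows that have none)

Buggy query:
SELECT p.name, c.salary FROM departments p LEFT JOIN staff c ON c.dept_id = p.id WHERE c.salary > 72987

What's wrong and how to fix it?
Bug: A WHERE condition on the right-hand table after LEFT JOIN drops unmatched parents

Fix: Put 'c.salary > 72987' in the JOIN's ON clause instead of WHERE

Corrected query:
SELECT p.name, c.salary FROM departments p LEFT JOIN staff c ON c.dept_id = p.id AND c.salary > 72987

Result:
name      | salary
----------+-------
Legal     | 115854
Legal     | 116004
Legal     | 133187
Legal     | 177537
Legal     | 178267
Marketing | NULL  
Finance   | NULL  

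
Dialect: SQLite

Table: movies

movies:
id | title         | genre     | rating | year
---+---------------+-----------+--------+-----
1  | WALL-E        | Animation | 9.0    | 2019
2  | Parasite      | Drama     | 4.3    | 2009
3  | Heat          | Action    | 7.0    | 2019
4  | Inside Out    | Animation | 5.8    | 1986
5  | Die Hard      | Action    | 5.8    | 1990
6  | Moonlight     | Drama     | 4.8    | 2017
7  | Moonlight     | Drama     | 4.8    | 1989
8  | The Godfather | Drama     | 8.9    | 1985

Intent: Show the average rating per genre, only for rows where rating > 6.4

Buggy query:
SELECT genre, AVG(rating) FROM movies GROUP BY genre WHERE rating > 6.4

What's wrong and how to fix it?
Bug: WHERE cannot follow GROUP BY

Fix: Move the WHERE clause before GROUP BY

Corrected query:
SELECT genre, AVG(rating) FROM movies WHERE rating > 6.4 GROUP BY genre

Result:
genre     | AVG(rating)
----------+------------
Action    | 7          
Animation | 9          
Drama     | 8.9        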